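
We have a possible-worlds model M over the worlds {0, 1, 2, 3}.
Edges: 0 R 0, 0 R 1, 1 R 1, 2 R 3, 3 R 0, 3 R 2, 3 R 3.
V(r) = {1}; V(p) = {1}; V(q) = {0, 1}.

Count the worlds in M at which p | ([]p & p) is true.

Let φ = p | ([]p & p). Evaluate φ at each world:
  0 (successors {0, 1}): φ is false.
  1 (successors {1}): φ is true.
  2 (successors {3}): φ is false.
  3 (successors {0, 2, 3}): φ is false.
For instance, at 2:
  At 2: p is false, []p & p is false, so p | ([]p & p) is false.
    At 2: []p is false, p is false, so []p & p is false.
      At 2: []p requires p at every successor {3}.
        p fails at 3, so []p is false at 2.
Satisfying worlds: {1}

1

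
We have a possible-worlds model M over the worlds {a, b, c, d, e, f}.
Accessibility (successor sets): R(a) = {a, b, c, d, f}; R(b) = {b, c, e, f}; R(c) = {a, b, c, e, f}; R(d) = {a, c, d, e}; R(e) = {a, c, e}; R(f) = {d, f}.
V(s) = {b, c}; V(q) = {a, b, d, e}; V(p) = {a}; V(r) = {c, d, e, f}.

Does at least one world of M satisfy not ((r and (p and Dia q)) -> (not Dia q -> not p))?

No

Recall that Dia ψ holds at a world iff ψ holds at some accessible world.
Let φ = not ((r and (p and Dia q)) -> (not Dia q -> not p)). Evaluate φ at each world:
  a (successors {a, b, c, d, f}): φ is false.
  b (successors {b, c, e, f}): φ is false.
  c (successors {a, b, c, e, f}): φ is false.
  d (successors {a, c, d, e}): φ is false.
  e (successors {a, c, e}): φ is false.
  f (successors {d, f}): φ is false.
For instance, at a:
  At a: (r and (p and Dia q)) -> (not Dia q -> not p) is true, so not ((r and (p and Dia q)) -> (not Dia q -> not p)) is false.
    At a: r and (p and Dia q) is false, not Dia q -> not p is true, so (r and (p and Dia q)) -> (not Dia q -> not p) is true.
      At a: r is false, p and Dia q is true, so r and (p and Dia q) is false.
      At a: not Dia q is false, not p is false, so not Dia q -> not p is true.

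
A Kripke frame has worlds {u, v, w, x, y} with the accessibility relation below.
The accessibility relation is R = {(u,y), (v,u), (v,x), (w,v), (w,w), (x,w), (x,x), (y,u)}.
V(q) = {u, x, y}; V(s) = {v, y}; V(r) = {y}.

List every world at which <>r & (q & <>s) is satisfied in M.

u

Recall that <>ψ holds at a world iff ψ holds at some accessible world.
Let φ = <>r & (q & <>s). Evaluate φ at each world:
  u (successors {y}): φ is true.
  v (successors {u, x}): φ is false.
  w (successors {v, w}): φ is false.
  x (successors {w, x}): φ is false.
  y (successors {u}): φ is false.
For instance, at u:
  At u: <>r is true, q & <>s is true, so <>r & (q & <>s) is true.
    At u: <>r requires r at some successor in {y}.
      r holds at y, so <>r is true at u.
    At u: q is true, <>s is true, so q & <>s is true.
      At u: <>s requires s at some successor in {y}.
        s holds at y, so <>s is true at u.
Satisfying worlds: {u}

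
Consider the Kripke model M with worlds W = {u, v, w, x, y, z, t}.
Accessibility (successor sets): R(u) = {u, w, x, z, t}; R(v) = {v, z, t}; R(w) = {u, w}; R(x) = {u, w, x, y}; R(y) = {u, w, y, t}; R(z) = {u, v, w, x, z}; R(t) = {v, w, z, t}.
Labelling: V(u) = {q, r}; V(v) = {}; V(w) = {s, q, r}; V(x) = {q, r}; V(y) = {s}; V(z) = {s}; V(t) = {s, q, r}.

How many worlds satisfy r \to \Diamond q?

7

Let φ = r \to \Diamond q. Evaluate φ at each world:
  u (successors {u, w, x, z, t}): φ is true.
  v (successors {v, z, t}): φ is true.
  w (successors {u, w}): φ is true.
  x (successors {u, w, x, y}): φ is true.
  y (successors {u, w, y, t}): φ is true.
  z (successors {u, v, w, x, z}): φ is true.
  t (successors {v, w, z, t}): φ is true.
For instance, at w:
  At w: r is true, \Diamond q is true, so r \to \Diamond q is true.
    At w: \Diamond q requires q at some successor in {u, w}.
      q holds at u, so \Diamond q is true at w.
Satisfying worlds: {u, v, w, x, y, z, t}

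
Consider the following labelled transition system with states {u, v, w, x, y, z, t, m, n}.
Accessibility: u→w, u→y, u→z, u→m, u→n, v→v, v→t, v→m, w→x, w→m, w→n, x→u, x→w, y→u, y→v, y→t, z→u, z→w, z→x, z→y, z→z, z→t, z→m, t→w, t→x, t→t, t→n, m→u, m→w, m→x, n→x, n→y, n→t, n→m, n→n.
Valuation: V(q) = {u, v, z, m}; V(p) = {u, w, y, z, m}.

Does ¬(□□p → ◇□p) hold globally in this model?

No

Recall that □ψ holds at a world iff ψ holds at every accessible world, and ◇ψ holds iff ψ holds at some accessible world.
Let φ = ¬(□□p → ◇□p). Evaluate φ at each world:
  u (successors {w, y, z, m, n}): φ is false.
  v (successors {v, t, m}): φ is false.
  w (successors {x, m, n}): φ is false.
  x (successors {u, w}): φ is false.
  y (successors {u, v, t}): φ is false.
  z (successors {u, w, x, y, z, t, m}): φ is false.
  t (successors {w, x, t, n}): φ is false.
  m (successors {u, w, x}): φ is false.
  n (successors {x, y, t, m, n}): φ is false.
Detail at u (counterexample):
  At u: □□p → ◇□p is true, so ¬(□□p → ◇□p) is false.
    At u: □□p is false, ◇□p is false, so □□p → ◇□p is true.
      At u: □□p requires □p at every successor {w, y, z, m, n}.
        □p fails at w, so □□p is false at u.
      At u: ◇□p requires □p at some successor in {w, y, z, m, n}.
        At w: □p is false.
        At y: □p is false.
        At z: □p is false.
        At m: □p is false.
        At n: □p is false.
      So ◇□p is false at u.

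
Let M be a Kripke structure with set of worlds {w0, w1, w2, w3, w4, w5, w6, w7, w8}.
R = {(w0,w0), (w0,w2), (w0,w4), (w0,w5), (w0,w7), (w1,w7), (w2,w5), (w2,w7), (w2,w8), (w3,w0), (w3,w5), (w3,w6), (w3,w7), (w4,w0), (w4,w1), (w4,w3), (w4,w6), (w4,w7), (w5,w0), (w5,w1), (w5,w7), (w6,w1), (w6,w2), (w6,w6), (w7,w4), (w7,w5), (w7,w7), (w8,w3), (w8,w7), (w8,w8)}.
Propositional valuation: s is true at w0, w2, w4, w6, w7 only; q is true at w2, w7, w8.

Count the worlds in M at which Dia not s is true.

Recall that Dia ψ holds at a world iff ψ holds at some accessible world.
Let φ = Dia not s. Evaluate φ at each world:
  w0 (successors {w0, w2, w4, w5, w7}): φ is true.
  w1 (successors {w7}): φ is false.
  w2 (successors {w5, w7, w8}): φ is true.
  w3 (successors {w0, w5, w6, w7}): φ is true.
  w4 (successors {w0, w1, w3, w6, w7}): φ is true.
  w5 (successors {w0, w1, w7}): φ is true.
  w6 (successors {w1, w2, w6}): φ is true.
  w7 (successors {w4, w5, w7}): φ is true.
  w8 (successors {w3, w7, w8}): φ is true.
For instance, at w5:
  At w5: Dia not s requires not s at some successor in {w0, w1, w7}.
    not s holds at w1, so Dia not s is true at w5.
Satisfying worlds: {w0, w2, w3, w4, w5, w6, w7, w8}

8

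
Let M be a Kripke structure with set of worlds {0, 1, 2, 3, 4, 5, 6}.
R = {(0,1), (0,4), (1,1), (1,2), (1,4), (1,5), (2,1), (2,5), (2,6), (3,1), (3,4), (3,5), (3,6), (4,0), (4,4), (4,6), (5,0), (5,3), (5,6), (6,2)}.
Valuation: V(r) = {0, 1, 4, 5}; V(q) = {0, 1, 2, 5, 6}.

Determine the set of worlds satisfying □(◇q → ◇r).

Recall that □ψ holds at a world iff ψ holds at every accessible world, and ◇ψ holds iff ψ holds at some accessible world.
Let φ = □(◇q → ◇r). Evaluate φ at each world:
  0 (successors {1, 4}): φ is true.
  1 (successors {1, 2, 4, 5}): φ is true.
  2 (successors {1, 5, 6}): φ is false.
  3 (successors {1, 4, 5, 6}): φ is false.
  4 (successors {0, 4, 6}): φ is false.
  5 (successors {0, 3, 6}): φ is false.
  6 (successors {2}): φ is true.
For instance, at 4:
  At 4: □(◇q → ◇r) requires ◇q → ◇r at every successor {0, 4, 6}.
    ◇q → ◇r fails at 6, so □(◇q → ◇r) is false at 4.
      At 6: ◇q is true, ◇r is false, so ◇q → ◇r is false.
Satisfying worlds: {0, 1, 6}

0, 1, 6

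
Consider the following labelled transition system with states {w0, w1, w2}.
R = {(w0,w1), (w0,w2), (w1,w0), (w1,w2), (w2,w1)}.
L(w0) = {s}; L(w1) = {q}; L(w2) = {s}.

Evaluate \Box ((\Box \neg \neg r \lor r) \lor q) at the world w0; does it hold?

No

At w0: \Box ((\Box \neg \neg r \lor r) \lor q) requires (\Box \neg \neg r \lor r) \lor q at every successor {w1, w2}.
  (\Box \neg \neg r \lor r) \lor q fails at w2, so \Box ((\Box \neg \neg r \lor r) \lor q) is false at w0.
    At w2: \Box \neg \neg r \lor r is false, q is false, so (\Box \neg \neg r \lor r) \lor q is false.
      At w2: \Box \neg \neg r is false, r is false, so \Box \neg \neg r \lor r is false.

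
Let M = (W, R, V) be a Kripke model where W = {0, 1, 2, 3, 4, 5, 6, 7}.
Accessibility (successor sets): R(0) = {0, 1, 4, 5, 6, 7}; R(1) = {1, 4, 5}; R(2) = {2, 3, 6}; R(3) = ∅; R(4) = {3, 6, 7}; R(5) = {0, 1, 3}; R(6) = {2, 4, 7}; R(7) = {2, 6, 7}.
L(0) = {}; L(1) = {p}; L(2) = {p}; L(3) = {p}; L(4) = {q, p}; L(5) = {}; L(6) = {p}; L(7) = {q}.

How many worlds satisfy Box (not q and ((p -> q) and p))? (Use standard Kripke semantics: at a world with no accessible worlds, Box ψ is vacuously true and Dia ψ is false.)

1

Let φ = Box (not q and ((p -> q) and p)). Evaluate φ at each world:
  0 (successors {0, 1, 4, 5, 6, 7}): φ is false.
  1 (successors {1, 4, 5}): φ is false.
  2 (successors {2, 3, 6}): φ is false.
  3 (successors ∅): φ is true.
  4 (successors {3, 6, 7}): φ is false.
  5 (successors {0, 1, 3}): φ is false.
  6 (successors {2, 4, 7}): φ is false.
  7 (successors {2, 6, 7}): φ is false.
For instance, at 1:
  At 1: Box (not q and ((p -> q) and p)) requires not q and ((p -> q) and p) at every successor {1, 4, 5}.
    not q and ((p -> q) and p) fails at 1, so Box (not q and ((p -> q) and p)) is false at 1.
Satisfying worlds: {3}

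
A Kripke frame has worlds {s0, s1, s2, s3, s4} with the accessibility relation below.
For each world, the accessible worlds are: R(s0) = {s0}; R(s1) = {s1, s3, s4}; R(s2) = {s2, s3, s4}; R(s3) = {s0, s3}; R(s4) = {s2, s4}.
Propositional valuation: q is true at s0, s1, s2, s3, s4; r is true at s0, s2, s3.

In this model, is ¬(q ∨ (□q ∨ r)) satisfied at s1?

Recall that □ψ holds at a world iff ψ holds at every accessible world, and ◇ψ holds iff ψ holds at some accessible world.
At s1: q ∨ (□q ∨ r) is true, so ¬(q ∨ (□q ∨ r)) is false.
  At s1: q is true, □q ∨ r is true, so q ∨ (□q ∨ r) is true.
    At s1: □q is true, r is false, so □q ∨ r is true.
      At s1: □q requires q at every successor {s1, s3, s4}.
        At s1: q is true.
        At s3: q is true.
        At s4: q is true.
      So □q is true at s1.

No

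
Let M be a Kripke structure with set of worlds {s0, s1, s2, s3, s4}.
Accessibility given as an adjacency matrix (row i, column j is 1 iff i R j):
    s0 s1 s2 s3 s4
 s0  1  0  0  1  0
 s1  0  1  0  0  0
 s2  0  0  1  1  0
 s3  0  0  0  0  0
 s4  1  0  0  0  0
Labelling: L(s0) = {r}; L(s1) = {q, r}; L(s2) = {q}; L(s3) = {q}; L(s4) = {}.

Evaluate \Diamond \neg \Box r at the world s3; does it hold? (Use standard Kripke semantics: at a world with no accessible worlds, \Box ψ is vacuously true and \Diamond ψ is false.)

At s3: no accessible worlds, so \Diamond \neg \Box r is false.

No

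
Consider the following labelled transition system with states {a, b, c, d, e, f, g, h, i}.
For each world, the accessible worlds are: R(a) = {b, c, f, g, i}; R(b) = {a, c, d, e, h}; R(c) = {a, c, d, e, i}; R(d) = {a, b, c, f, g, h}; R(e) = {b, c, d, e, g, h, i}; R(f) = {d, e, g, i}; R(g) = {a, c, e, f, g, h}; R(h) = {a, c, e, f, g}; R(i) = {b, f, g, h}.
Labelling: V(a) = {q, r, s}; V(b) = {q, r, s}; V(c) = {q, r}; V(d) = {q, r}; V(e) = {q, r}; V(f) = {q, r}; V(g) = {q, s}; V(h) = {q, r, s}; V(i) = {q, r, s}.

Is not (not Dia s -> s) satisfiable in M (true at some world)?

No

Let φ = not (not Dia s -> s). Evaluate φ at each world:
  a (successors {b, c, f, g, i}): φ is false.
  b (successors {a, c, d, e, h}): φ is false.
  c (successors {a, c, d, e, i}): φ is false.
  d (successors {a, b, c, f, g, h}): φ is false.
  e (successors {b, c, d, e, g, h, i}): φ is false.
  f (successors {d, e, g, i}): φ is false.
  g (successors {a, c, e, f, g, h}): φ is false.
  h (successors {a, c, e, f, g}): φ is false.
  i (successors {b, f, g, h}): φ is false.
For instance, at f:
  At f: not Dia s -> s is true, so not (not Dia s -> s) is false.
    At f: not Dia s is false, s is false, so not Dia s -> s is true.
      At f: Dia s is true, so not Dia s is false.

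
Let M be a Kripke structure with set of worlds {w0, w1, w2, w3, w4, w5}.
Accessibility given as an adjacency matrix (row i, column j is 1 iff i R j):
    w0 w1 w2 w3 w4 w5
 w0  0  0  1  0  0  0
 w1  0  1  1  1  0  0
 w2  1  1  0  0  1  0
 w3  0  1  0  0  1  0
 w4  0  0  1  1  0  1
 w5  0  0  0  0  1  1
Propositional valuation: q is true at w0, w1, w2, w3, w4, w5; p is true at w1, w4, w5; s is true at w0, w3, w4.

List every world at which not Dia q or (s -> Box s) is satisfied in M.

w1, w2, w5

Let φ = not Dia q or (s -> Box s). Evaluate φ at each world:
  w0 (successors {w2}): φ is false.
  w1 (successors {w1, w2, w3}): φ is true.
  w2 (successors {w0, w1, w4}): φ is true.
  w3 (successors {w1, w4}): φ is false.
  w4 (successors {w2, w3, w5}): φ is false.
  w5 (successors {w4, w5}): φ is true.
For instance, at w5:
  At w5: not Dia q is false, s -> Box s is true, so not Dia q or (s -> Box s) is true.
    At w5: Dia q is true, so not Dia q is false.
      At w5: Dia q requires q at some successor in {w4, w5}.
        q holds at w4, so Dia q is true at w5.
    At w5: s is false, Box s is false, so s -> Box s is true.
      At w5: Box s requires s at every successor {w4, w5}.
        s fails at w5, so Box s is false at w5.
Satisfying worlds: {w1, w2, w5}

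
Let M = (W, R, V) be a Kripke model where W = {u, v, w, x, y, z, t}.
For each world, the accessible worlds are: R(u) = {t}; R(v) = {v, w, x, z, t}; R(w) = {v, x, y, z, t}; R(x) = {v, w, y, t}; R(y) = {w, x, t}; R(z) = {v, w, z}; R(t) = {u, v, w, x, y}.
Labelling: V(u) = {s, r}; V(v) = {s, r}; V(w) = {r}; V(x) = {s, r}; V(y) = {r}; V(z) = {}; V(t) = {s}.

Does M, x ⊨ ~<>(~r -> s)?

At x: <>(~r -> s) is true, so ~<>(~r -> s) is false.
  At x: <>(~r -> s) requires ~r -> s at some successor in {v, w, y, t}.
    ~r -> s holds at v, so <>(~r -> s) is true at x.

No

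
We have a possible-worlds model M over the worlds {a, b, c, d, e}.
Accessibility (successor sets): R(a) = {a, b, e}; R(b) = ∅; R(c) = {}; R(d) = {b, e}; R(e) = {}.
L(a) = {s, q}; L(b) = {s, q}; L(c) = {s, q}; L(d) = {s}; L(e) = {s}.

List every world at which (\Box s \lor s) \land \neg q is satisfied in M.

d, e

Recall that \Box ψ holds at a world iff ψ holds at every accessible world, and \Diamond ψ holds iff ψ holds at some accessible world.
Let φ = (\Box s \lor s) \land \neg q. Evaluate φ at each world:
  a (successors {a, b, e}): φ is false.
  b (successors ∅): φ is false.
  c (successors ∅): φ is false.
  d (successors {b, e}): φ is true.
  e (successors ∅): φ is true.
For instance, at a:
  At a: \Box s \lor s is true, \neg q is false, so (\Box s \lor s) \land \neg q is false.
    At a: \Box s is true, s is true, so \Box s \lor s is true.
      At a: \Box s requires s at every successor {a, b, e}.
        At a: s is true.
        At b: s is true.
        At e: s is true.
      So \Box s is true at a.
Satisfying worlds: {d, e}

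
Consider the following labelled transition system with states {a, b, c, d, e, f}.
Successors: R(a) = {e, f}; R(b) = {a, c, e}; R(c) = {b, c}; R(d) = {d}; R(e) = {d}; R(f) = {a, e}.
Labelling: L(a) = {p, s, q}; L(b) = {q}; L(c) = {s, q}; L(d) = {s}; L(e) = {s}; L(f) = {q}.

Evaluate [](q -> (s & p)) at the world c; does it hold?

Recall that []ψ holds at a world iff ψ holds at every accessible world, and <>ψ holds iff ψ holds at some accessible world.
At c: [](q -> (s & p)) requires q -> (s & p) at every successor {b, c}.
  q -> (s & p) fails at b, so [](q -> (s & p)) is false at c.

No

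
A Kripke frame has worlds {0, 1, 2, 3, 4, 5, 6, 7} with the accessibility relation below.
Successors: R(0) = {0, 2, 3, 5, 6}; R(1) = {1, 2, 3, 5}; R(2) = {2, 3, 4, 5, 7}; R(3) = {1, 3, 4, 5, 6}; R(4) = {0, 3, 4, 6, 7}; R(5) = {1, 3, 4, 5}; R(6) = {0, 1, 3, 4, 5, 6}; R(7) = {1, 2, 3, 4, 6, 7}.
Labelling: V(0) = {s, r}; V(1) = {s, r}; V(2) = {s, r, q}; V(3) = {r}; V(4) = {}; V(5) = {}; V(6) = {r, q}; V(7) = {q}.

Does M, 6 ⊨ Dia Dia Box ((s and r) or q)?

At 6: Dia Dia Box ((s and r) or q) requires Dia Box ((s and r) or q) at some successor in {0, 1, 3, 4, 5, 6}.
  At 0: Dia Box ((s and r) or q) is false.
  At 1: Dia Box ((s and r) or q) is false.
  At 3: Dia Box ((s and r) or q) is false.
  At 4: Dia Box ((s and r) or q) is false.
  At 5: Dia Box ((s and r) or q) is false.
  At 6: Dia Box ((s and r) or q) is false.
So Dia Dia Box ((s and r) or q) is false at 6.

No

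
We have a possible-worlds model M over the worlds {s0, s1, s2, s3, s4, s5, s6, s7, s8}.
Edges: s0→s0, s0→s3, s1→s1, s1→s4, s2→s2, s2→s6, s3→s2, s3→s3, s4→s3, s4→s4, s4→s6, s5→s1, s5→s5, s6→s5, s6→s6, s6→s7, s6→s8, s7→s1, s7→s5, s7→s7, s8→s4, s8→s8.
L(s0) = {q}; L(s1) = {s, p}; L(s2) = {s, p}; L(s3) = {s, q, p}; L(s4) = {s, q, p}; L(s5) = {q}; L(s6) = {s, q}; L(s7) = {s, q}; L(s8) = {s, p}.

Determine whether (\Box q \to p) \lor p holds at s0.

Recall that \Box ψ holds at a world iff ψ holds at every accessible world, and \Diamond ψ holds iff ψ holds at some accessible world.
At s0: \Box q \to p is false, p is false, so (\Box q \to p) \lor p is false.
  At s0: \Box q is true, p is false, so \Box q \to p is false.
    At s0: \Box q requires q at every successor {s0, s3}.
      At s0: q is true.
      At s3: q is true.
    So \Box q is true at s0.

No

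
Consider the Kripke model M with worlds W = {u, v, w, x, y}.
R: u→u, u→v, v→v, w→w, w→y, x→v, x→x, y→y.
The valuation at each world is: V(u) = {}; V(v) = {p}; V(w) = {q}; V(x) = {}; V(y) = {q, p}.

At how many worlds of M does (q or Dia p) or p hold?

5

Let φ = (q or Dia p) or p. Evaluate φ at each world:
  u (successors {u, v}): φ is true.
  v (successors {v}): φ is true.
  w (successors {w, y}): φ is true.
  x (successors {v, x}): φ is true.
  y (successors {y}): φ is true.
For instance, at y:
  At y: q or Dia p is true, p is true, so (q or Dia p) or p is true.
    At y: q is true, Dia p is true, so q or Dia p is true.
      At y: Dia p requires p at some successor in {y}.
        p holds at y, so Dia p is true at y.
Satisfying worlds: {u, v, w, x, y}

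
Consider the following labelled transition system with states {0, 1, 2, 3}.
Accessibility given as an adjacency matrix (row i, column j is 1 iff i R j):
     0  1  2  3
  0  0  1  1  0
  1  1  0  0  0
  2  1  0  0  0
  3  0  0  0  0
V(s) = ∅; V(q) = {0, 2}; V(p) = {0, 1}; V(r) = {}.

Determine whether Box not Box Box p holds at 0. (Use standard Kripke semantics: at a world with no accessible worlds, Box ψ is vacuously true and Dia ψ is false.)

Yes

Recall that Box ψ holds at a world iff ψ holds at every accessible world, and Dia ψ holds iff ψ holds at some accessible world.
At 0: Box not Box Box p requires not Box Box p at every successor {1, 2}.
    At 1: Box Box p is false, so not Box Box p is true.
      At 1: Box Box p requires Box p at every successor {0}.
        Box p fails at 0, so Box Box p is false at 1.
    At 2: Box Box p is false, so not Box Box p is true.
      At 2: Box Box p requires Box p at every successor {0}.
        Box p fails at 0, so Box Box p is false at 2.
So Box not Box Box p is true at 0.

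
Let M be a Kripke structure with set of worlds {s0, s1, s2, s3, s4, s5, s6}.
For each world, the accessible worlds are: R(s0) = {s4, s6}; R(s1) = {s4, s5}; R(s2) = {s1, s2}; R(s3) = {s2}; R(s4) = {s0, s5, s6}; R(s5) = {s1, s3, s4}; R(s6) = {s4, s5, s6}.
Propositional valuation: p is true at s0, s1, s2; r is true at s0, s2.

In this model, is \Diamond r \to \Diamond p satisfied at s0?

Yes

At s0: \Diamond r is false, \Diamond p is false, so \Diamond r \to \Diamond p is true.
  At s0: \Diamond r requires r at some successor in {s4, s6}.
    At s4: r is false.
    At s6: r is false.
  So \Diamond r is false at s0.
  At s0: \Diamond p requires p at some successor in {s4, s6}.
    At s4: p is false.
    At s6: p is false.
  So \Diamond p is false at s0.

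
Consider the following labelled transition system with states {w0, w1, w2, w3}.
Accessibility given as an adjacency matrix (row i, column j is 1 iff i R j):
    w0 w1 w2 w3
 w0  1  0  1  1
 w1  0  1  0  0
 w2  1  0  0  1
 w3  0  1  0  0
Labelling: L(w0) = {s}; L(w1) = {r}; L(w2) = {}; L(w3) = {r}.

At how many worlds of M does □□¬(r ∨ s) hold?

0

Let φ = □□¬(r ∨ s). Evaluate φ at each world:
  w0 (successors {w0, w2, w3}): φ is false.
  w1 (successors {w1}): φ is false.
  w2 (successors {w0, w3}): φ is false.
  w3 (successors {w1}): φ is false.
For instance, at w3:
  At w3: □□¬(r ∨ s) requires □¬(r ∨ s) at every successor {w1}.
    □¬(r ∨ s) fails at w1, so □□¬(r ∨ s) is false at w3.
      At w1: □¬(r ∨ s) requires ¬(r ∨ s) at every successor {w1}.
        ¬(r ∨ s) fails at w1, so □¬(r ∨ s) is false at w1.
Satisfying worlds: none.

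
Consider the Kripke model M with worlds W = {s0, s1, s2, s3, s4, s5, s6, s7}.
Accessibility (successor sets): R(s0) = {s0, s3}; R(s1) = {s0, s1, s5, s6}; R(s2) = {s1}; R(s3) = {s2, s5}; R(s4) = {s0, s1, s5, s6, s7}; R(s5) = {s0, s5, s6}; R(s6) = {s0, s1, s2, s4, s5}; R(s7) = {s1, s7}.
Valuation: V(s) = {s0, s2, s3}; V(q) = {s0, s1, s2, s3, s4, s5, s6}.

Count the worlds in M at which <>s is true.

Recall that <>ψ holds at a world iff ψ holds at some accessible world.
Let φ = <>s. Evaluate φ at each world:
  s0 (successors {s0, s3}): φ is true.
  s1 (successors {s0, s1, s5, s6}): φ is true.
  s2 (successors {s1}): φ is false.
  s3 (successors {s2, s5}): φ is true.
  s4 (successors {s0, s1, s5, s6, s7}): φ is true.
  s5 (successors {s0, s5, s6}): φ is true.
  s6 (successors {s0, s1, s2, s4, s5}): φ is true.
  s7 (successors {s1, s7}): φ is false.
For instance, at s6:
  At s6: <>s requires s at some successor in {s0, s1, s2, s4, s5}.
    s holds at s0, so <>s is true at s6.
Satisfying worlds: {s0, s1, s3, s4, s5, s6}

6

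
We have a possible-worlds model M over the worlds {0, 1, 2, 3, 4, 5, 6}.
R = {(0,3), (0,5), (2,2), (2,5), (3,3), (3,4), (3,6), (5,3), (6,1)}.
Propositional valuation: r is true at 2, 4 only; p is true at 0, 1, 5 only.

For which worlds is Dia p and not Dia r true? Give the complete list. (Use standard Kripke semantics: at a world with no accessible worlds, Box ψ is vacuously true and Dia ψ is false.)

Let φ = Dia p and not Dia r. Evaluate φ at each world:
  0 (successors {3, 5}): φ is true.
  1 (successors ∅): φ is false.
  2 (successors {2, 5}): φ is false.
  3 (successors {3, 4, 6}): φ is false.
  4 (successors ∅): φ is false.
  5 (successors {3}): φ is false.
  6 (successors {1}): φ is true.
For instance, at 5:
  At 5: Dia p is false, not Dia r is true, so Dia p and not Dia r is false.
    At 5: Dia p requires p at some successor in {3}.
      At 3: p is false.
    So Dia p is false at 5.
    At 5: Dia r is false, so not Dia r is true.
      At 5: Dia r requires r at some successor in {3}.
        At 3: r is false.
      So Dia r is false at 5.
Satisfying worlds: {0, 6}

0, 6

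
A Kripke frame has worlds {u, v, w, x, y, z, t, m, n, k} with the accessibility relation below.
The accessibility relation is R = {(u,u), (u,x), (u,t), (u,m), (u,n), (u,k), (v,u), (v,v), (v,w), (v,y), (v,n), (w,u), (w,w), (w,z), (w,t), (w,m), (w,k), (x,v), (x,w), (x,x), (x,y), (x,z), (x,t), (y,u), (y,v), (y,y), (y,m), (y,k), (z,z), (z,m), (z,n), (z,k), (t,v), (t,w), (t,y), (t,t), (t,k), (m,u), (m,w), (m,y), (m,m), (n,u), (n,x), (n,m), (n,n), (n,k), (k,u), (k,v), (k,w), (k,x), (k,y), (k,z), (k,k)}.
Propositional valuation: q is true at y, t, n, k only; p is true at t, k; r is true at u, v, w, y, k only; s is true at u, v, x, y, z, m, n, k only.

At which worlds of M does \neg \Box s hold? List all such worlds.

Let φ = \neg \Box s. Evaluate φ at each world:
  u (successors {u, x, t, m, n, k}): φ is true.
  v (successors {u, v, w, y, n}): φ is true.
  w (successors {u, w, z, t, m, k}): φ is true.
  x (successors {v, w, x, y, z, t}): φ is true.
  y (successors {u, v, y, m, k}): φ is false.
  z (successors {z, m, n, k}): φ is false.
  t (successors {v, w, y, t, k}): φ is true.
  m (successors {u, w, y, m}): φ is true.
  n (successors {u, x, m, n, k}): φ is false.
  k (successors {u, v, w, x, y, z, k}): φ is true.
For instance, at n:
  At n: \Box s is true, so \neg \Box s is false.
    At n: \Box s requires s at every successor {u, x, m, n, k}.
      At u: s is true.
      At x: s is true.
      At m: s is true.
      At n: s is true.
      At k: s is true.
    So \Box s is true at n.
Satisfying worlds: {u, v, w, x, t, m, k}

u, v, w, x, t, m, k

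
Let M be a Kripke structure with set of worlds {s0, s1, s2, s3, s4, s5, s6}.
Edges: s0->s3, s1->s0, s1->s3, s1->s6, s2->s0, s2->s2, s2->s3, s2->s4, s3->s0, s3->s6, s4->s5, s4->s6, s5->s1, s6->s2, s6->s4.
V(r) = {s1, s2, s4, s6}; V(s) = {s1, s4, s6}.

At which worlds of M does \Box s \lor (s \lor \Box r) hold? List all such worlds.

Let φ = \Box s \lor (s \lor \Box r). Evaluate φ at each world:
  s0 (successors {s3}): φ is false.
  s1 (successors {s0, s3, s6}): φ is true.
  s2 (successors {s0, s2, s3, s4}): φ is false.
  s3 (successors {s0, s6}): φ is false.
  s4 (successors {s5, s6}): φ is true.
  s5 (successors {s1}): φ is true.
  s6 (successors {s2, s4}): φ is true.
For instance, at s2:
  At s2: \Box s is false, s \lor \Box r is false, so \Box s \lor (s \lor \Box r) is false.
    At s2: \Box s requires s at every successor {s0, s2, s3, s4}.
      s fails at s0, so \Box s is false at s2.
    At s2: s is false, \Box r is false, so s \lor \Box r is false.
      At s2: \Box r requires r at every successor {s0, s2, s3, s4}.
        r fails at s0, so \Box r is false at s2.
Satisfying worlds: {s1, s4, s5, s6}

s1, s4, s5, s6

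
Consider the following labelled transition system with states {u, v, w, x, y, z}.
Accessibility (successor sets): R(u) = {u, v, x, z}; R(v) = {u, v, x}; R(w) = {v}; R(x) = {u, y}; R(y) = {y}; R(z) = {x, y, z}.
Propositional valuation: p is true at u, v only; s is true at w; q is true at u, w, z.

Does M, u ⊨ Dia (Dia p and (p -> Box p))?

At u: Dia (Dia p and (p -> Box p)) requires Dia p and (p -> Box p) at some successor in {u, v, x, z}.
  Dia p and (p -> Box p) holds at x, so Dia (Dia p and (p -> Box p)) is true at u.
    At x: Dia p is true, p -> Box p is true, so Dia p and (p -> Box p) is true.
      At x: Dia p requires p at some successor in {u, y}.
        p holds at u, so Dia p is true at x.
      At x: p is false, Box p is false, so p -> Box p is true.

Yes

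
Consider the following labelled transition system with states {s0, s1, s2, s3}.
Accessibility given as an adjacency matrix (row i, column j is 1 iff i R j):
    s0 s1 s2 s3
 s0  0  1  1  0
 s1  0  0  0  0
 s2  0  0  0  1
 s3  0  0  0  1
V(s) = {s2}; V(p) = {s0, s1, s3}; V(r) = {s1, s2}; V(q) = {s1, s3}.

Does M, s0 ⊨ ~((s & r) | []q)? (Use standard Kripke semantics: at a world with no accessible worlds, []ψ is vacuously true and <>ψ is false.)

At s0: (s & r) | []q is false, so ~((s & r) | []q) is true.
  At s0: s & r is false, []q is false, so (s & r) | []q is false.
    At s0: []q requires q at every successor {s1, s2}.
      q fails at s2, so []q is false at s0.

Yes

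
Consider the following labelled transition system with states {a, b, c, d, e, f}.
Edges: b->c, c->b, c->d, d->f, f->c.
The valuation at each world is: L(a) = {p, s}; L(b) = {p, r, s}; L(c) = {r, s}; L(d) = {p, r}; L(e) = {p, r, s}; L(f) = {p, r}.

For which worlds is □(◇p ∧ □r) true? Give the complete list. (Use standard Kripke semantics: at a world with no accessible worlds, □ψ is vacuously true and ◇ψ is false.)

Let φ = □(◇p ∧ □r). Evaluate φ at each world:
  a (successors ∅): φ is true.
  b (successors {c}): φ is true.
  c (successors {b, d}): φ is false.
  d (successors {f}): φ is false.
  e (successors ∅): φ is true.
  f (successors {c}): φ is true.
For instance, at f:
  At f: □(◇p ∧ □r) requires ◇p ∧ □r at every successor {c}.
      At c: ◇p is true, □r is true, so ◇p ∧ □r is true.
  So □(◇p ∧ □r) is true at f.
Satisfying worlds: {a, b, e, f}

a, b, e, f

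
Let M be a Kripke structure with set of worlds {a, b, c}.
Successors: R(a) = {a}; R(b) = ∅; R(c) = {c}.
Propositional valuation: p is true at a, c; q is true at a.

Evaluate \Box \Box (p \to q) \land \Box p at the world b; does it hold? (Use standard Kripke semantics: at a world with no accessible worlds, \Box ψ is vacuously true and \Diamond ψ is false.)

Recall that \Box ψ holds at a world iff ψ holds at every accessible world, and \Diamond ψ holds iff ψ holds at some accessible world.
At b: \Box \Box (p \to q) is true, \Box p is true, so \Box \Box (p \to q) \land \Box p is true.
  At b: no accessible worlds, so \Box \Box (p \to q) holds vacuously.
  At b: no accessible worlds, so \Box p holds vacuously.

Yes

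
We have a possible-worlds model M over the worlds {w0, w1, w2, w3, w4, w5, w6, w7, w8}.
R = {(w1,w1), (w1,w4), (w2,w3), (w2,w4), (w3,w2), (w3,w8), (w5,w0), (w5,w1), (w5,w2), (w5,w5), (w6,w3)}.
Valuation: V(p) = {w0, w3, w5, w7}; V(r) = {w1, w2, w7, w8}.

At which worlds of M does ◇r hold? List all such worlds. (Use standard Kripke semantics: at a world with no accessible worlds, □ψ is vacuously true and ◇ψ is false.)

Let φ = ◇r. Evaluate φ at each world:
  w0 (successors ∅): φ is false.
  w1 (successors {w1, w4}): φ is true.
  w2 (successors {w3, w4}): φ is false.
  w3 (successors {w2, w8}): φ is true.
  w4 (successors ∅): φ is false.
  w5 (successors {w0, w1, w2, w5}): φ is true.
  w6 (successors {w3}): φ is false.
  w7 (successors ∅): φ is false.
  w8 (successors ∅): φ is false.
For instance, at w6:
  At w6: ◇r requires r at some successor in {w3}.
    At w3: r is false.
  So ◇r is false at w6.
Satisfying worlds: {w1, w3, w5}

w1, w3, w5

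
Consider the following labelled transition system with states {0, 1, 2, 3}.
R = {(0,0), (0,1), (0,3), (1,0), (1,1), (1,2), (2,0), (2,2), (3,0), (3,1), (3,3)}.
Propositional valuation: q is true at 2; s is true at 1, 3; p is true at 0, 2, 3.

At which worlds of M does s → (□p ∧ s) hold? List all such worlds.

0, 2

Let φ = s → (□p ∧ s). Evaluate φ at each world:
  0 (successors {0, 1, 3}): φ is true.
  1 (successors {0, 1, 2}): φ is false.
  2 (successors {0, 2}): φ is true.
  3 (successors {0, 1, 3}): φ is false.
For instance, at 3:
  At 3: s is true, □p ∧ s is false, so s → (□p ∧ s) is false.
    At 3: □p is false, s is true, so □p ∧ s is false.
      At 3: □p requires p at every successor {0, 1, 3}.
        p fails at 1, so □p is false at 3.
Satisfying worlds: {0, 2}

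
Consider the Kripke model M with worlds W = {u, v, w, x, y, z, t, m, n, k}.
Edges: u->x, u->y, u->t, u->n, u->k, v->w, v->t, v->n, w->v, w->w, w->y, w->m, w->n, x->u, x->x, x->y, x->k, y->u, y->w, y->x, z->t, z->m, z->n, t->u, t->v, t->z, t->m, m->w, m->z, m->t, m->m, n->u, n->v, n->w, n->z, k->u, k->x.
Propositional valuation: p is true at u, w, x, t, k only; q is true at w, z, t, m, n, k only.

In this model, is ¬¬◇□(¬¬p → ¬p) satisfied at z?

Recall that □ψ holds at a world iff ψ holds at every accessible world, and ◇ψ holds iff ψ holds at some accessible world.
At z: ¬◇□(¬¬p → ¬p) is true, so ¬¬◇□(¬¬p → ¬p) is false.
  At z: ◇□(¬¬p → ¬p) is false, so ¬◇□(¬¬p → ¬p) is true.
    At z: ◇□(¬¬p → ¬p) requires □(¬¬p → ¬p) at some successor in {t, m, n}.
      At t: □(¬¬p → ¬p) is false.
      At m: □(¬¬p → ¬p) is false.
      At n: □(¬¬p → ¬p) is false.
    So ◇□(¬¬p → ¬p) is false at z.

No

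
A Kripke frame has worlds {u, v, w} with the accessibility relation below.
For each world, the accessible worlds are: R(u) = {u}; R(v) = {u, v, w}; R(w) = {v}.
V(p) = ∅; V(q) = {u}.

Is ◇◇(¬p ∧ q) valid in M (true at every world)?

Yes

Let φ = ◇◇(¬p ∧ q). Evaluate φ at each world:
  u (successors {u}): φ is true.
  v (successors {u, v, w}): φ is true.
  w (successors {v}): φ is true.
For instance, at u:
  At u: ◇◇(¬p ∧ q) requires ◇(¬p ∧ q) at some successor in {u}.
    ◇(¬p ∧ q) holds at u, so ◇◇(¬p ∧ q) is true at u.
      At u: ◇(¬p ∧ q) requires ¬p ∧ q at some successor in {u}.
        ¬p ∧ q holds at u, so ◇(¬p ∧ q) is true at u.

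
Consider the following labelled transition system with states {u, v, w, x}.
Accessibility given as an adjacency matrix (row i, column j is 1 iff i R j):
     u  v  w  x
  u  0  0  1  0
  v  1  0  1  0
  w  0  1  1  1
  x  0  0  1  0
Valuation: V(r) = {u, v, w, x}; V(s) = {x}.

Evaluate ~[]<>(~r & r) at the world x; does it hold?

At x: []<>(~r & r) is false, so ~[]<>(~r & r) is true.
  At x: []<>(~r & r) requires <>(~r & r) at every successor {w}.
    <>(~r & r) fails at w, so []<>(~r & r) is false at x.
      At w: <>(~r & r) requires ~r & r at some successor in {v, w, x}.
        At v: ~r & r is false.
        At w: ~r & r is false.
        At x: ~r & r is false.
      So <>(~r & r) is false at w.

Yes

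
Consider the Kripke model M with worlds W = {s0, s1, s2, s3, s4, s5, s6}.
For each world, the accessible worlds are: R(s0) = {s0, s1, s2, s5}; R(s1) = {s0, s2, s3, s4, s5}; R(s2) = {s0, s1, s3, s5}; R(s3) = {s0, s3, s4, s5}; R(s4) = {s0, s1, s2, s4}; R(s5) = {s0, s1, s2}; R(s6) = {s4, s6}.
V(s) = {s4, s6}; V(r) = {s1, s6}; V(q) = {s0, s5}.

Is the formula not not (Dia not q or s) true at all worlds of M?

Yes

Let φ = not not (Dia not q or s). Evaluate φ at each world:
  s0 (successors {s0, s1, s2, s5}): φ is true.
  s1 (successors {s0, s2, s3, s4, s5}): φ is true.
  s2 (successors {s0, s1, s3, s5}): φ is true.
  s3 (successors {s0, s3, s4, s5}): φ is true.
  s4 (successors {s0, s1, s2, s4}): φ is true.
  s5 (successors {s0, s1, s2}): φ is true.
  s6 (successors {s4, s6}): φ is true.
For instance, at s4:
  At s4: not (Dia not q or s) is false, so not not (Dia not q or s) is true.
    At s4: Dia not q or s is true, so not (Dia not q or s) is false.
      At s4: Dia not q is true, s is true, so Dia not q or s is true.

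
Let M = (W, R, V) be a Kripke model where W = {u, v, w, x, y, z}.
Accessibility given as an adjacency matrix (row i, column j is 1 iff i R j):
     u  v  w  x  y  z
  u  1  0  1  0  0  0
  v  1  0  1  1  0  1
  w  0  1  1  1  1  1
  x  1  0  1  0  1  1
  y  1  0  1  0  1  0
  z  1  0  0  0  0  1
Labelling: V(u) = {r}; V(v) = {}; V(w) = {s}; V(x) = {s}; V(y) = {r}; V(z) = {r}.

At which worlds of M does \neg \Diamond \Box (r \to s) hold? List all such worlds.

Let φ = \neg \Diamond \Box (r \to s). Evaluate φ at each world:
  u (successors {u, w}): φ is true.
  v (successors {u, w, x, z}): φ is true.
  w (successors {v, w, x, y, z}): φ is true.
  x (successors {u, w, y, z}): φ is true.
  y (successors {u, w, y}): φ is true.
  z (successors {u, z}): φ is true.
For instance, at x:
  At x: \Diamond \Box (r \to s) is false, so \neg \Diamond \Box (r \to s) is true.
    At x: \Diamond \Box (r \to s) requires \Box (r \to s) at some successor in {u, w, y, z}.
      At u: \Box (r \to s) is false.
      At w: \Box (r \to s) is false.
      At y: \Box (r \to s) is false.
      At z: \Box (r \to s) is false.
    So \Diamond \Box (r \to s) is false at x.
Satisfying worlds: {u, v, w, x, y, z}

u, v, w, x, y, z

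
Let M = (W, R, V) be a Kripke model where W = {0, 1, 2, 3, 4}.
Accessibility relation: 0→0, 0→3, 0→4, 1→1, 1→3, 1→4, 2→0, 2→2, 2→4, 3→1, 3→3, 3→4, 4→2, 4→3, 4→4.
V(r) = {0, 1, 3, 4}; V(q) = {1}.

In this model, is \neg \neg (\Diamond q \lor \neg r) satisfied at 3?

Yes

Recall that \Diamond ψ holds at a world iff ψ holds at some accessible world.
At 3: \neg (\Diamond q \lor \neg r) is false, so \neg \neg (\Diamond q \lor \neg r) is true.
  At 3: \Diamond q \lor \neg r is true, so \neg (\Diamond q \lor \neg r) is false.
    At 3: \Diamond q is true, \neg r is false, so \Diamond q \lor \neg r is true.
      At 3: \Diamond q requires q at some successor in {1, 3, 4}.
        q holds at 1, so \Diamond q is true at 3.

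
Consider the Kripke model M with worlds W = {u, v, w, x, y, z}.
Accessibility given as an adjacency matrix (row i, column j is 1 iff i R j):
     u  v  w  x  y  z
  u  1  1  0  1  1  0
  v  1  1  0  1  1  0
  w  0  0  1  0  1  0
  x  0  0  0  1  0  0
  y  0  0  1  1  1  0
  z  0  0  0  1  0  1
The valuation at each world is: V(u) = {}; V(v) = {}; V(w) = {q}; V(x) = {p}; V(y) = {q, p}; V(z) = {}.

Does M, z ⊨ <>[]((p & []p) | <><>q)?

Yes

At z: <>[]((p & []p) | <><>q) requires []((p & []p) | <><>q) at some successor in {x, z}.
  []((p & []p) | <><>q) holds at x, so <>[]((p & []p) | <><>q) is true at z.
    At x: []((p & []p) | <><>q) requires (p & []p) | <><>q at every successor {x}.
      At x: (p & []p) | <><>q is true.
    So []((p & []p) | <><>q) is true at x.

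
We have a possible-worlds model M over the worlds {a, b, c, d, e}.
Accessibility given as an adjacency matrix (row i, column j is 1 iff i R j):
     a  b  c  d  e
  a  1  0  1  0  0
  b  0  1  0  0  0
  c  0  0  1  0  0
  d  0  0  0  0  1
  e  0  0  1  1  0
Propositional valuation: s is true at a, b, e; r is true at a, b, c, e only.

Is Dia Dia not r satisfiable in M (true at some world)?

Yes

Recall that Dia ψ holds at a world iff ψ holds at some accessible world.
Let φ = Dia Dia not r. Evaluate φ at each world:
  a (successors {a, c}): φ is false.
  b (successors {b}): φ is false.
  c (successors {c}): φ is false.
  d (successors {e}): φ is true.
  e (successors {c, d}): φ is false.
Detail at d (witness):
  At d: Dia Dia not r requires Dia not r at some successor in {e}.
    Dia not r holds at e, so Dia Dia not r is true at d.
      At e: Dia not r requires not r at some successor in {c, d}.
        not r holds at d, so Dia not r is true at e.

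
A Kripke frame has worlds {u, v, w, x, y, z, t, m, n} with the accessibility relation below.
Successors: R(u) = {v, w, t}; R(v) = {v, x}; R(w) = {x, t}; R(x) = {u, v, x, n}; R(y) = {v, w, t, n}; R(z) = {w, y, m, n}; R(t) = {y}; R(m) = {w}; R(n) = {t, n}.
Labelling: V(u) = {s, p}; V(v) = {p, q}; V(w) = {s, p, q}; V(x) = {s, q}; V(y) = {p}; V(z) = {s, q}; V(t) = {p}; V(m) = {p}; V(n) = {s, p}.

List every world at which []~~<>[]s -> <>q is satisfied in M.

u, v, w, x, y, z, t, m, n

Recall that []ψ holds at a world iff ψ holds at every accessible world, and <>ψ holds iff ψ holds at some accessible world.
Let φ = []~~<>[]s -> <>q. Evaluate φ at each world:
  u (successors {v, w, t}): φ is true.
  v (successors {v, x}): φ is true.
  w (successors {x, t}): φ is true.
  x (successors {u, v, x, n}): φ is true.
  y (successors {v, w, t, n}): φ is true.
  z (successors {w, y, m, n}): φ is true.
  t (successors {y}): φ is true.
  m (successors {w}): φ is true.
  n (successors {t, n}): φ is true.
For instance, at w:
  At w: []~~<>[]s is false, <>q is true, so []~~<>[]s -> <>q is true.
    At w: []~~<>[]s requires ~~<>[]s at every successor {x, t}.
      ~~<>[]s fails at x, so []~~<>[]s is false at w.
    At w: <>q requires q at some successor in {x, t}.
      q holds at x, so <>q is true at w.
Satisfying worlds: {u, v, w, x, y, z, t, m, n}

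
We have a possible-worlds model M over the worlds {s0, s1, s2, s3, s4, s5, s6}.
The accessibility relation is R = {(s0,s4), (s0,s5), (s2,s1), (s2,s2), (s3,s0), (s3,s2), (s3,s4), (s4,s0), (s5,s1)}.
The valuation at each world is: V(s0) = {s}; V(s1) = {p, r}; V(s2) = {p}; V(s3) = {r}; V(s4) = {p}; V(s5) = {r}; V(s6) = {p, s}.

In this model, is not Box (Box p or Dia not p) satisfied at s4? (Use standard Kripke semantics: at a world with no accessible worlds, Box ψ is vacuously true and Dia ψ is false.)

No

At s4: Box (Box p or Dia not p) is true, so not Box (Box p or Dia not p) is false.
  At s4: Box (Box p or Dia not p) requires Box p or Dia not p at every successor {s0}.
      At s0: Box p is false, Dia not p is true, so Box p or Dia not p is true.
  So Box (Box p or Dia not p) is true at s4.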